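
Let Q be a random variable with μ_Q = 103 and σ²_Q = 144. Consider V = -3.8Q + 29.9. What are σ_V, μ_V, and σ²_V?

σ_V = 45.6, μ_V = -361.5, σ²_V = 2079.36

V = -3.8Q + 29.9 is linear with a = -3.8, b = 29.9.
σ_Q = √144 = 12.
σ_V = |a|·σ_Q = |-3.8|·12 = 45.6.
μ_V = a·μ_Q + b = (-3.8)·103 + 29.9 = -361.5.
σ²_V = a²·σ²_Q = (-3.8)²·144 = 2079.36 (the additive constant 29.9 does not affect variance).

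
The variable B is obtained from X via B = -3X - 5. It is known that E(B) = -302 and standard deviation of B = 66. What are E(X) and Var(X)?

E(X) = 99, Var(X) = 484

From B = -3X - 5: E(B) = a·E(X) + b, so E(X) = (E(B) − b)/a = (-302 − (-5))/(-3) = 99.
Var(B) = 66² = 4356.
Var(B) = a²·Var(X), so Var(X) = 4356/(-3)² = 484.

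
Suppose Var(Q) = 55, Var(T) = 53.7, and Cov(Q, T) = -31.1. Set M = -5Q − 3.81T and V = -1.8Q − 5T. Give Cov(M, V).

Cov(M, V) = 527.2012

By bilinearity, Cov(M, V) = ac·Var(Q) + bd·Var(T) + (ad+bc)·Cov(Q, T), with a=-5, b=-3.81, c=-1.8, d=-5.
ac·Var(Q) = (-5)·(-1.8)·55 = 495
bd·Var(T) = (-3.81)·(-5)·53.7 = 1022.985
(ad+bc)·Cov(Q, T) = (31.858)·(-31.1) = -990.7838
Cov(M, V) = 495 + 1022.985 + (-990.7838) = 527.2012.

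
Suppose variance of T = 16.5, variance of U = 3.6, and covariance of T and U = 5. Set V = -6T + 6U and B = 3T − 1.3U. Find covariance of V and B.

By bilinearity, covariance of V and B = ac·variance of T + bd·variance of U + (ad+bc)·covariance of T and U, with a=-6, b=6, c=3, d=-1.3.
ac·variance of T = (-6)·3·16.5 = -297
bd·variance of U = 6·(-1.3)·3.6 = -28.08
(ad+bc)·covariance of T and U = (25.8)·5 = 129
covariance of V and B = -297 + (-28.08) + 129 = -196.08.

covariance of V and B = -196.08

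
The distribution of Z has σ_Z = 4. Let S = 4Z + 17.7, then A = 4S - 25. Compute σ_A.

σ_A = 64

σ_S = |4|·4 = 16.
σ_A = |4|·16 = 64.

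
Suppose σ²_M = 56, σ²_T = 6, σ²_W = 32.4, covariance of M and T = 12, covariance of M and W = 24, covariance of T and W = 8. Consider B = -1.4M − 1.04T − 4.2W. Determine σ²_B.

σ²_B = 1074.8576

σ²_B = a²·σ²_M + b²·σ²_T + c²·σ²_W + 2ab·covariance of M and T + 2ac·covariance of M and W + 2bc·covariance of T and W, with a = -1.4, b = -1.04, c = -4.2.
= 109.76 + 6.4896 + 571.536 + 34.944 + 282.24 + 69.888
= 1074.8576.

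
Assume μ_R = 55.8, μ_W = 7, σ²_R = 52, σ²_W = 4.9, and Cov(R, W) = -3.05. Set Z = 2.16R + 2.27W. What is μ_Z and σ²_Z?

μ_Z = 2.16·μ_R + 2.27·μ_W = 2.16·55.8 + 2.27·7 = 136.418.
σ²_Z = a²·σ²_R + b²·σ²_W + 2ab·Cov(R, W) with a = 2.16, b = 2.27.
= 2.16²·52 + 2.27²·4.9 + 2·2.16·2.27·(-3.05)
= 242.6112 + 25.24921 + (-29.90952) = 237.95089.

μ_Z = 136.418, σ²_Z = 237.95089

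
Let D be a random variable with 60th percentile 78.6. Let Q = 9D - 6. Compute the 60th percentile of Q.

60th percentile of Q = 701.4

Since a = 9 > 0 the transformation is increasing, so the 60th percentile of Q = a·(P_{60} of D) + b = 9·78.6 + (-6) = 701.4.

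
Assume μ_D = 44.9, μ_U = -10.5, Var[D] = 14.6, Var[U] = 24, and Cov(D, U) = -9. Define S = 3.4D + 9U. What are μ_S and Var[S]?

μ_S = 3.4·μ_D + 9·μ_U = 3.4·44.9 + 9·(-10.5) = 58.16.
Var[S] = a²·Var[D] + b²·Var[U] + 2ab·Cov(D, U) with a = 3.4, b = 9.
= 3.4²·14.6 + 9²·24 + 2·3.4·9·(-9)
= 168.776 + 1944 + (-550.8) = 1561.976.

μ_S = 58.16, Var[S] = 1561.976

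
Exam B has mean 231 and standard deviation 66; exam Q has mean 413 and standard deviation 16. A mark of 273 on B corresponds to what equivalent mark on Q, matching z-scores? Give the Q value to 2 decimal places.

Q = 423.18

z = (273 − 231)/66 ≈ 0.6364.
Q = 413 + z·16 = 413 + (273 − 231)·16/66 ≈ 423.18.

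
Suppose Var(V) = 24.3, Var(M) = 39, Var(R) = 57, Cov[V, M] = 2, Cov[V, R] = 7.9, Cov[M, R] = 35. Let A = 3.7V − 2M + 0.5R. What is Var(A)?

Var(A) = 432.547

Var(A) = a²·Var(V) + b²·Var(M) + c²·Var(R) + 2ab·Cov[V, M] + 2ac·Cov[V, R] + 2bc·Cov[M, R], with a = 3.7, b = -2, c = 0.5.
= 332.667 + 156 + 14.25 + (-29.6) + 29.23 + (-70)
= 432.547.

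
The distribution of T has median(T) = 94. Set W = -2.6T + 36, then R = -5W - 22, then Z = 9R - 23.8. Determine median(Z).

median(Z) = 9156.2

median(W) = (-2.6)·94 + 36 = -208.4.
median(R) = (-5)·(-208.4) + (-22) = 1020.
median(Z) = 9·1020 + (-23.8) = 9156.2.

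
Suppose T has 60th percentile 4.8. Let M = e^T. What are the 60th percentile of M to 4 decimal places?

60th percentile of M = 121.5104

e^T is increasing, so P_{60}(M) = g(P_{60}(T)) ≈ 121.5104.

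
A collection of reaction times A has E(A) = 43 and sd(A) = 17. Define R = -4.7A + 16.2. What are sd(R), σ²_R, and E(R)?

sd(R) = 79.9, σ²_R = 6384.01, E(R) = -185.9

R = -4.7A + 16.2 is linear with a = -4.7, b = 16.2.
sd(R) = |a|·sd(A) = |-4.7|·17 = 79.9.
σ²_A = 17² = 289.
σ²_R = a²·σ²_A = (-4.7)²·289 = 6384.01 (the additive constant 16.2 does not affect variance).
E(R) = a·E(A) + b = (-4.7)·43 + 16.2 = -185.9.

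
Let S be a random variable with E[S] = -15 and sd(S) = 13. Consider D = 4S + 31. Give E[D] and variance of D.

E[D] = -29, variance of D = 2704

D = 4S + 31 is linear with a = 4, b = 31.
E[D] = a·E[S] + b = 4·(-15) + 31 = -29.
variance of S = 13² = 169.
variance of D = a²·variance of S = 4²·169 = 2704 (the additive constant 31 does not affect variance).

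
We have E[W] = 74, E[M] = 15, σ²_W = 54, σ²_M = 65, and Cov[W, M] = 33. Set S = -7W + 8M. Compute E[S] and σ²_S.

E[S] = -398, σ²_S = 3110

E[S] = (-7)·E[W] + 8·E[M] = (-7)·74 + 8·15 = -398.
σ²_S = a²·σ²_W + b²·σ²_M + 2ab·Cov[W, M] with a = -7, b = 8.
= (-7)²·54 + 8²·65 + 2·(-7)·8·33
= 2646 + 4160 + (-3696) = 3110.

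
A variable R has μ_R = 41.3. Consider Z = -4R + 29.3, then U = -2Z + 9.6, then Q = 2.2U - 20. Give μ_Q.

μ_Q = 599.08

μ_Z = (-4)·41.3 + 29.3 = -135.9.
μ_U = (-2)·(-135.9) + 9.6 = 281.4.
μ_Q = 2.2·281.4 + (-20) = 599.08.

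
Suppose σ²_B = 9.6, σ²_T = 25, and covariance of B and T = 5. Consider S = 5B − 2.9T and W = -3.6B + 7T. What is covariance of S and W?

covariance of S and W = -453.1

By bilinearity, covariance of S and W = ac·σ²_B + bd·σ²_T + (ad+bc)·covariance of B and T, with a=5, b=-2.9, c=-3.6, d=7.
ac·σ²_B = 5·(-3.6)·9.6 = -172.8
bd·σ²_T = (-2.9)·7·25 = -507.5
(ad+bc)·covariance of B and T = (45.44)·5 = 227.2
covariance of S and W = -172.8 + (-507.5) + 227.2 = -453.1.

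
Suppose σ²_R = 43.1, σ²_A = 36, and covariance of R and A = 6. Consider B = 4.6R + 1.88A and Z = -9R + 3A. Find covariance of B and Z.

covariance of B and Z = -1600.02

By bilinearity, covariance of B and Z = ac·σ²_R + bd·σ²_A + (ad+bc)·covariance of R and A, with a=4.6, b=1.88, c=-9, d=3.
ac·σ²_R = 4.6·(-9)·43.1 = -1784.34
bd·σ²_A = 1.88·3·36 = 203.04
(ad+bc)·covariance of R and A = (-3.12)·6 = -18.72
covariance of B and Z = -1784.34 + 203.04 + (-18.72) = -1600.02.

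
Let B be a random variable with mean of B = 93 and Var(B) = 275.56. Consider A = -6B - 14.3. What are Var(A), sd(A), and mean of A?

A = -6B - 14.3 is linear with a = -6, b = -14.3.
Var(A) = a²·Var(B) = (-6)²·275.56 = 9920.16 (the additive constant -14.3 does not affect variance).
sd(B) = √275.56 = 16.6.
sd(A) = |a|·sd(B) = |-6|·16.6 = 99.6.
mean of A = a·mean of B + b = (-6)·93 + (-14.3) = -572.3.

Var(A) = 9920.16, sd(A) = 99.6, mean of A = -572.3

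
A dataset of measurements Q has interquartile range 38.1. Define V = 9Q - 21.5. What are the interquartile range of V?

Under V = aQ + b, IQR(V) = |a|·IQR(Q) = |9|·38.1 = 342.9 (shifts cancel; spread scales by |a|).

IQR(V) = 342.9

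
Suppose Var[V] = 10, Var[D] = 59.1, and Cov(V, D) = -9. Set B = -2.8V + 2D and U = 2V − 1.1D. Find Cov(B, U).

By bilinearity, Cov(B, U) = ac·Var[V] + bd·Var[D] + (ad+bc)·Cov(V, D), with a=-2.8, b=2, c=2, d=-1.1.
ac·Var[V] = (-2.8)·2·10 = -56
bd·Var[D] = 2·(-1.1)·59.1 = -130.02
(ad+bc)·Cov(V, D) = (7.08)·(-9) = -63.72
Cov(B, U) = -56 + (-130.02) + (-63.72) = -249.74.

Cov(B, U) = -249.74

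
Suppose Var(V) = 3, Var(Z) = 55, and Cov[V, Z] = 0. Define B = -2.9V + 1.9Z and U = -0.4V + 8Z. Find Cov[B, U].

By bilinearity, Cov[B, U] = ac·Var(V) + bd·Var(Z) + (ad+bc)·Cov[V, Z], with a=-2.9, b=1.9, c=-0.4, d=8.
ac·Var(V) = (-2.9)·(-0.4)·3 = 3.48
bd·Var(Z) = 1.9·8·55 = 836
(ad+bc)·Cov[V, Z] = (-23.96)·0 = 0
Cov[B, U] = 3.48 + 836 + 0 = 839.48.

Cov[B, U] = 839.48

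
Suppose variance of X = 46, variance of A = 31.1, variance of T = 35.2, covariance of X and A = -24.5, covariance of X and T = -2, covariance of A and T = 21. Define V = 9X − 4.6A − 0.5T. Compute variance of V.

variance of V = 6536.076

variance of V = a²·variance of X + b²·variance of A + c²·variance of T + 2ab·covariance of X and A + 2ac·covariance of X and T + 2bc·covariance of A and T, with a = 9, b = -4.6, c = -0.5.
= 3726 + 658.076 + 8.8 + 2028.6 + 18 + 96.6
= 6536.076.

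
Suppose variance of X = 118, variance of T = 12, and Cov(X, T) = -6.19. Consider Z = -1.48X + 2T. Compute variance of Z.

variance of Z = a²·variance of X + b²·variance of T + 2ab·Cov(X, T) with a = -1.48, b = 2.
= (-1.48)²·118 + 2²·12 + 2·(-1.48)·2·(-6.19)
= 258.4672 + 48 + 36.6448 = 343.112.

variance of Z = 343.112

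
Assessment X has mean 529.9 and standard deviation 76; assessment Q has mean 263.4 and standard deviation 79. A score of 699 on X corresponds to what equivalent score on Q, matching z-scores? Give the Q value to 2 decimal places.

Q = 439.18

z = (699 − 529.9)/76 = 2.225.
Q = 263.4 + z·79 = 263.4 + (699 − 529.9)·79/76 ≈ 439.18.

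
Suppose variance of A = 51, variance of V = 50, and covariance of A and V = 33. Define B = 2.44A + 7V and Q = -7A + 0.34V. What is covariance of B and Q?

covariance of B and Q = -2341.7032

By bilinearity, covariance of B and Q = ac·variance of A + bd·variance of V + (ad+bc)·covariance of A and V, with a=2.44, b=7, c=-7, d=0.34.
ac·variance of A = 2.44·(-7)·51 = -871.08
bd·variance of V = 7·0.34·50 = 119
(ad+bc)·covariance of A and V = (-48.1704)·33 = -1589.6232
covariance of B and Q = -871.08 + 119 + (-1589.6232) = -2341.7032.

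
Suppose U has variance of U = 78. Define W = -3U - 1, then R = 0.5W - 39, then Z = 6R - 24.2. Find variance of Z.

variance of W = (-3)²·78 = 702.
variance of R = 0.5²·702 = 175.5.
variance of Z = 6²·175.5 = 6318.

variance of Z = 6318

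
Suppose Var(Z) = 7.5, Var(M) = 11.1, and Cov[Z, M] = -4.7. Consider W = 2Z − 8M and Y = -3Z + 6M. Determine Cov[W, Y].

By bilinearity, Cov[W, Y] = ac·Var(Z) + bd·Var(M) + (ad+bc)·Cov[Z, M], with a=2, b=-8, c=-3, d=6.
ac·Var(Z) = 2·(-3)·7.5 = -45
bd·Var(M) = (-8)·6·11.1 = -532.8
(ad+bc)·Cov[Z, M] = (36)·(-4.7) = -169.2
Cov[W, Y] = -45 + (-532.8) + (-169.2) = -747.

Cov[W, Y] = -747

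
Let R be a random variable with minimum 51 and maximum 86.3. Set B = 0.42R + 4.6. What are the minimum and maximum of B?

min(B) = 26.02, max(B) = 40.846

a = 0.42 > 0, so min(B) = a·min(R)+b = 0.42·51 + 4.6 = 26.02 and max(B) = 0.42·86.3 + 4.6 = 40.846.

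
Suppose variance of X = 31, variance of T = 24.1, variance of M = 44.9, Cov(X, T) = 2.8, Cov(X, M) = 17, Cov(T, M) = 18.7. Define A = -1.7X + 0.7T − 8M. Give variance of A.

variance of A = 3221.295

variance of A = a²·variance of X + b²·variance of T + c²·variance of M + 2ab·Cov(X, T) + 2ac·Cov(X, M) + 2bc·Cov(T, M), with a = -1.7, b = 0.7, c = -8.
= 89.59 + 11.809 + 2873.6 + (-6.664) + 462.4 + (-209.44)
= 3221.295.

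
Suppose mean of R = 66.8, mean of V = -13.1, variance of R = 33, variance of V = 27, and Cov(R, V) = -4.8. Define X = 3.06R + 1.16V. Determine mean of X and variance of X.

mean of X = 3.06·mean of R + 1.16·mean of V = 3.06·66.8 + 1.16·(-13.1) = 189.212.
variance of X = a²·variance of R + b²·variance of V + 2ab·Cov(R, V) with a = 3.06, b = 1.16.
= 3.06²·33 + 1.16²·27 + 2·3.06·1.16·(-4.8)
= 308.9988 + 36.3312 + (-34.07616) = 311.25384.

mean of X = 189.212, variance of X = 311.25384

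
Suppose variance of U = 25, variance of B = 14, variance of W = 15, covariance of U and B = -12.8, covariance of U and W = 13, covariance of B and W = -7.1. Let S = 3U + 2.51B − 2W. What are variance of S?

variance of S = a²·variance of U + b²·variance of B + c²·variance of W + 2ab·covariance of U and B + 2ac·covariance of U and W + 2bc·covariance of B and W, with a = 3, b = 2.51, c = -2.
= 225 + 88.2014 + 60 + (-192.768) + (-156) + 71.284
= 95.7174.

variance of S = 95.7174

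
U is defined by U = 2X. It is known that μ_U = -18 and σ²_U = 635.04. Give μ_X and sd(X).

From U = 2X: μ_U = a·μ_X + b, so μ_X = (μ_U − b)/a = (-18 − 0)/2 = -9.
sd(U) = √635.04 = 25.2.
sd(U) = |a|·sd(X), so sd(X) = 25.2/|2| = 12.6.

μ_X = -9, sd(X) = 12.6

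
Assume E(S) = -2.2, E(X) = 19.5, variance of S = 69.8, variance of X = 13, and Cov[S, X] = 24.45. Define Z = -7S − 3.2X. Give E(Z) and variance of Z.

E(Z) = (-7)·E(S) + (-3.2)·E(X) = (-7)·(-2.2) + (-3.2)·19.5 = -47.
variance of Z = a²·variance of S + b²·variance of X + 2ab·Cov[S, X] with a = -7, b = -3.2.
= (-7)²·69.8 + (-3.2)²·13 + 2·(-7)·(-3.2)·24.45
= 3420.2 + 133.12 + 1095.36 = 4648.68.

E(Z) = -47, variance of Z = 4648.68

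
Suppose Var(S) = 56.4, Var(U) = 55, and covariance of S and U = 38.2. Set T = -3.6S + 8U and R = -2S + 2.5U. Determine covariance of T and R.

By bilinearity, covariance of T and R = ac·Var(S) + bd·Var(U) + (ad+bc)·covariance of S and U, with a=-3.6, b=8, c=-2, d=2.5.
ac·Var(S) = (-3.6)·(-2)·56.4 = 406.08
bd·Var(U) = 8·2.5·55 = 1100
(ad+bc)·covariance of S and U = (-25)·38.2 = -955
covariance of T and R = 406.08 + 1100 + (-955) = 551.08.

covariance of T and R = 551.08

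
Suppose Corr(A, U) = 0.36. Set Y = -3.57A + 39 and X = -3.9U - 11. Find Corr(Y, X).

Linear rescalings preserve correlation up to sign; here the slopes -3.57 and -3.9 have the same sign, so Corr(Y, X) = Corr(A, U) = 0.36.

Corr(Y, X) = 0.36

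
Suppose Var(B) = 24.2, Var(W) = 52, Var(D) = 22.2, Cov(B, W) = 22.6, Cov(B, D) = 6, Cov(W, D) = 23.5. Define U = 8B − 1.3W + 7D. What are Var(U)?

Var(U) = 2498.7

Var(U) = a²·Var(B) + b²·Var(W) + c²·Var(D) + 2ab·Cov(B, W) + 2ac·Cov(B, D) + 2bc·Cov(W, D), with a = 8, b = -1.3, c = 7.
= 1548.8 + 87.88 + 1087.8 + (-470.08) + 672 + (-427.7)
= 2498.7.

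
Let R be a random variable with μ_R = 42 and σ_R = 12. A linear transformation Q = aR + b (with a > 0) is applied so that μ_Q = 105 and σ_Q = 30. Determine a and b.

σ_Q = a·σ_R (a > 0), so a = 30/12 = 2.5.
μ_Q = a·μ_R + b, so b = 105 − 2.5·42 = 0.

a = 2.5, b = 0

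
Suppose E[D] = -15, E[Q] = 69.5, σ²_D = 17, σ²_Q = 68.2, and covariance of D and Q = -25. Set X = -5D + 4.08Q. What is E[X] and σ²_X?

E[X] = 358.56, σ²_X = 2580.28448

E[X] = (-5)·E[D] + 4.08·E[Q] = (-5)·(-15) + 4.08·69.5 = 358.56.
σ²_X = a²·σ²_D + b²·σ²_Q + 2ab·covariance of D and Q with a = -5, b = 4.08.
= (-5)²·17 + 4.08²·68.2 + 2·(-5)·4.08·(-25)
= 425 + 1135.28448 + 1020 = 2580.28448.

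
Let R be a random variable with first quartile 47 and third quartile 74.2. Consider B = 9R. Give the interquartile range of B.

IQR of R = Q3 − Q1 = 74.2 − 47 = 27.2.
Under B = aR + b, IQR(B) = |a|·IQR(R) = |9|·27.2 = 244.8 (shifts cancel; spread scales by |a|).

IQR(B) = 244.8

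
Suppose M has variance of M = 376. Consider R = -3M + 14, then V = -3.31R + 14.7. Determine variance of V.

variance of R = (-3)²·376 = 3384.
variance of V = (-3.31)²·3384 = 37075.4424.

variance of V = 37075.4424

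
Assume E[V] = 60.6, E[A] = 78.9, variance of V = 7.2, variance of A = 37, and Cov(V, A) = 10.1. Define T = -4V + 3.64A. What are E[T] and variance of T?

E[T] = 44.796, variance of T = 311.3232

E[T] = (-4)·E[V] + 3.64·E[A] = (-4)·60.6 + 3.64·78.9 = 44.796.
variance of T = a²·variance of V + b²·variance of A + 2ab·Cov(V, A) with a = -4, b = 3.64.
= (-4)²·7.2 + 3.64²·37 + 2·(-4)·3.64·10.1
= 115.2 + 490.2352 + (-294.112) = 311.3232.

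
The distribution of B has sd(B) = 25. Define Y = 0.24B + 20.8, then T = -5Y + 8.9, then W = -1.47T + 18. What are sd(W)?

sd(W) = 44.1

sd(Y) = |0.24|·25 = 6.
sd(T) = |-5|·6 = 30.
sd(W) = |-1.47|·30 = 44.1.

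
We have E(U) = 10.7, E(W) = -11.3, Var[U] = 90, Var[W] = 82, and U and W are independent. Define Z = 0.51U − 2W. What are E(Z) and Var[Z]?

E(Z) = 0.51·E(U) + (-2)·E(W) = 0.51·10.7 + (-2)·(-11.3) = 28.057.
Var[Z] = a²·Var[U] + b²·Var[W] + 2ab·Cov(U, W) with a = 0.51, b = -2.
Independence gives Cov(U, W) = 0.
= 0.51²·90 + (-2)²·82 + 2·0.51·(-2)·0
= 23.409 + 328 + 0 = 351.409.

E(Z) = 28.057, Var[Z] = 351.409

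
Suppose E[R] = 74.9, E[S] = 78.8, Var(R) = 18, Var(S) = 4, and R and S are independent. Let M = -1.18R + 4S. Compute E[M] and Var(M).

E[M] = (-1.18)·E[R] + 4·E[S] = (-1.18)·74.9 + 4·78.8 = 226.818.
Var(M) = a²·Var(R) + b²·Var(S) + 2ab·Cov(R, S) with a = -1.18, b = 4.
Independence gives Cov(R, S) = 0.
= (-1.18)²·18 + 4²·4 + 2·(-1.18)·4·0
= 25.0632 + 64 + 0 = 89.0632.

E[M] = 226.818, Var(M) = 89.0632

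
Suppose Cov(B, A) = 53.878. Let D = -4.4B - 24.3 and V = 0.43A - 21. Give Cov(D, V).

Cov(D, V) = -101.937176

Cov(D, V) = a·c·Cov(B, A) = (-4.4)·0.43·53.878 = -101.937176. Additive constants drop out.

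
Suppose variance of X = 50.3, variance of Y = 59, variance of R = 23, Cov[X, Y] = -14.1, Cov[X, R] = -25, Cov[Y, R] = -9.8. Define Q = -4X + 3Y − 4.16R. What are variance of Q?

variance of Q = a²·variance of X + b²·variance of Y + c²·variance of R + 2ab·Cov[X, Y] + 2ac·Cov[X, R] + 2bc·Cov[Y, R], with a = -4, b = 3, c = -4.16.
= 804.8 + 531 + 398.0288 + 338.4 + (-832) + 244.608
= 1484.8368.

variance of Q = 1484.8368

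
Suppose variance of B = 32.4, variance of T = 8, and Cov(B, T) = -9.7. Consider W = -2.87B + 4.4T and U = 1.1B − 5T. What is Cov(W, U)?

By bilinearity, Cov(W, U) = ac·variance of B + bd·variance of T + (ad+bc)·Cov(B, T), with a=-2.87, b=4.4, c=1.1, d=-5.
ac·variance of B = (-2.87)·1.1·32.4 = -102.2868
bd·variance of T = 4.4·(-5)·8 = -176
(ad+bc)·Cov(B, T) = (19.19)·(-9.7) = -186.143
Cov(W, U) = -102.2868 + (-176) + (-186.143) = -464.4298.

Cov(W, U) = -464.4298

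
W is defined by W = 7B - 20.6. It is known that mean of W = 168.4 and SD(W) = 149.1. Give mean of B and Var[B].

From W = 7B - 20.6: mean of W = a·mean of B + b, so mean of B = (mean of W − b)/a = (168.4 − (-20.6))/7 = 27.
Var[W] = 149.1² = 22230.81.
Var[W] = a²·Var[B], so Var[B] = 22230.81/7² = 453.69.

mean of B = 27, Var[B] = 453.69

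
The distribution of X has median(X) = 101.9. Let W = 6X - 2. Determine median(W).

A linear map preserves order up to sign, so median(W) = a·median(X) + b = 6·101.9 + (-2) = 609.4.

median(W) = 609.4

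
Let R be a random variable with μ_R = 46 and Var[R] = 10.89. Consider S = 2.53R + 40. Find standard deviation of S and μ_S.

S = 2.53R + 40 is linear with a = 2.53, b = 40.
standard deviation of R = √10.89 = 3.3.
standard deviation of S = |a|·standard deviation of R = |2.53|·3.3 = 8.349.
μ_S = a·μ_R + b = 2.53·46 + 40 = 156.38.

standard deviation of S = 8.349, μ_S = 156.38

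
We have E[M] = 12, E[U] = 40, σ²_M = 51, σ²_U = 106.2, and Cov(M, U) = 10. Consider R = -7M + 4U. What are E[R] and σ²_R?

E[R] = (-7)·E[M] + 4·E[U] = (-7)·12 + 4·40 = 76.
σ²_R = a²·σ²_M + b²·σ²_U + 2ab·Cov(M, U) with a = -7, b = 4.
= (-7)²·51 + 4²·106.2 + 2·(-7)·4·10
= 2499 + 1699.2 + (-560) = 3638.2.

E[R] = 76, σ²_R = 3638.2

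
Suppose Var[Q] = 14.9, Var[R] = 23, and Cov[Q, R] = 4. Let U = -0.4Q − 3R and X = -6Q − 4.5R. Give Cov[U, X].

Cov[U, X] = 425.46

By bilinearity, Cov[U, X] = ac·Var[Q] + bd·Var[R] + (ad+bc)·Cov[Q, R], with a=-0.4, b=-3, c=-6, d=-4.5.
ac·Var[Q] = (-0.4)·(-6)·14.9 = 35.76
bd·Var[R] = (-3)·(-4.5)·23 = 310.5
(ad+bc)·Cov[Q, R] = (19.8)·4 = 79.2
Cov[U, X] = 35.76 + 310.5 + 79.2 = 425.46.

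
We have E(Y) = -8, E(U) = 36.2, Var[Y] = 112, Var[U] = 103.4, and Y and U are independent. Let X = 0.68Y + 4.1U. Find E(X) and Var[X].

E(X) = 142.98, Var[X] = 1789.9428

E(X) = 0.68·E(Y) + 4.1·E(U) = 0.68·(-8) + 4.1·36.2 = 142.98.
Var[X] = a²·Var[Y] + b²·Var[U] + 2ab·covariance of Y and U with a = 0.68, b = 4.1.
Independence gives covariance of Y and U = 0.
= 0.68²·112 + 4.1²·103.4 + 2·0.68·4.1·0
= 51.7888 + 1738.154 + 0 = 1789.9428.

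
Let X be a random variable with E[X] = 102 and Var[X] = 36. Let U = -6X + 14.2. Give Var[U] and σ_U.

U = -6X + 14.2 is linear with a = -6, b = 14.2.
Var[U] = a²·Var[X] = (-6)²·36 = 1296 (the additive constant 14.2 does not affect variance).
σ_X = √36 = 6.
σ_U = |a|·σ_X = |-6|·6 = 36.

Var[U] = 1296, σ_U = 36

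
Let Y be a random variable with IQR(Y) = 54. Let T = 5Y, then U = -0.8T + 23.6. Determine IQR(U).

IQR(U) = 216

IQR(T) = |5|·54 = 270.
IQR(U) = |-0.8|·270 = 216.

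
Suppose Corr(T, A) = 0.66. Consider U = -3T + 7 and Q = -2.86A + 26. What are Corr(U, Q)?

Linear rescalings preserve correlation up to sign; here the slopes -3 and -2.86 have the same sign, so Corr(U, Q) = Corr(T, A) = 0.66.

Corr(U, Q) = 0.66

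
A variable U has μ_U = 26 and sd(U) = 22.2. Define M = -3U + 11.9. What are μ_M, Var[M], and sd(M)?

M = -3U + 11.9 is linear with a = -3, b = 11.9.
μ_M = a·μ_U + b = (-3)·26 + 11.9 = -66.1.
Var[U] = 22.2² = 492.84.
Var[M] = a²·Var[U] = (-3)²·492.84 = 4435.56 (the additive constant 11.9 does not affect variance).
sd(M) = |a|·sd(U) = |-3|·22.2 = 66.6.

μ_M = -66.1, Var[M] = 4435.56, sd(M) = 66.6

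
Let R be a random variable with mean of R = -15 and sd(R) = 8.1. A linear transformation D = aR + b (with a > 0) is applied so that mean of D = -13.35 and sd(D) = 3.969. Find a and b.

a = 0.49, b = -6

sd(D) = a·sd(R) (a > 0), so a = 3.969/8.1 = 0.49.
mean of D = a·mean of R + b, so b = -13.35 − 0.49·(-15) = -6.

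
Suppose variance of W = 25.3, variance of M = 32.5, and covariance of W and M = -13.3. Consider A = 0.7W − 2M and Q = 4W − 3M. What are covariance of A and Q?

By bilinearity, covariance of A and Q = ac·variance of W + bd·variance of M + (ad+bc)·covariance of W and M, with a=0.7, b=-2, c=4, d=-3.
ac·variance of W = 0.7·4·25.3 = 70.84
bd·variance of M = (-2)·(-3)·32.5 = 195
(ad+bc)·covariance of W and M = (-10.1)·(-13.3) = 134.33
covariance of A and Q = 70.84 + 195 + 134.33 = 400.17.

covariance of A and Q = 400.17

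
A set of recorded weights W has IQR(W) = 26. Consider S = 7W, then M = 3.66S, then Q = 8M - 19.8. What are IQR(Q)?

IQR(S) = |7|·26 = 182.
IQR(M) = |3.66|·182 = 666.12.
IQR(Q) = |8|·666.12 = 5328.96.

IQR(Q) = 5328.96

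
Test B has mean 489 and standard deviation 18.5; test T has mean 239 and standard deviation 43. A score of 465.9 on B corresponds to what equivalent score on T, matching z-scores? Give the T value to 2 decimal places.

T = 185.31

z = (465.9 − 489)/18.5 ≈ -1.2486.
T = 239 + z·43 = 239 + (465.9 − 489)·43/18.5 ≈ 185.31.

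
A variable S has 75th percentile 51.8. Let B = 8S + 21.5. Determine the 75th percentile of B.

75th percentile of B = 435.9

Since a = 8 > 0 the transformation is increasing, so the 75th percentile of B = a·(P_{75} of S) + b = 8·51.8 + 21.5 = 435.9.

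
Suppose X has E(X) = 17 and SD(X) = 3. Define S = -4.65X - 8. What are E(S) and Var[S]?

S = -4.65X - 8 is linear with a = -4.65, b = -8.
E(S) = a·E(X) + b = (-4.65)·17 + (-8) = -87.05.
Var[X] = 3² = 9.
Var[S] = a²·Var[X] = (-4.65)²·9 = 194.6025 (the additive constant -8 does not affect variance).

E(S) = -87.05, Var[S] = 194.6025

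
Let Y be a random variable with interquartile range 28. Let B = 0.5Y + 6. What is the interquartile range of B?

Under B = aY + b, IQR(B) = |a|·IQR(Y) = |0.5|·28 = 14 (shifts cancel; spread scales by |a|).

IQR(B) = 14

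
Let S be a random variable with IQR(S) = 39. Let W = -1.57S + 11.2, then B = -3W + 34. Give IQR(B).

IQR(B) = 183.69

IQR(W) = |-1.57|·39 = 61.23.
IQR(B) = |-3|·61.23 = 183.69.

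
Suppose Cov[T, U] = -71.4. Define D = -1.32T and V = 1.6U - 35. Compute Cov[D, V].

Cov[D, V] = a·c·Cov[T, U] = (-1.32)·1.6·(-71.4) = 150.7968. Additive constants drop out.

Cov[D, V] = 150.7968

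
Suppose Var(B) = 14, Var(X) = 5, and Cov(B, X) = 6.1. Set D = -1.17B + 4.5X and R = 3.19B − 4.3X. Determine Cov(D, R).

By bilinearity, Cov(D, R) = ac·Var(B) + bd·Var(X) + (ad+bc)·Cov(B, X), with a=-1.17, b=4.5, c=3.19, d=-4.3.
ac·Var(B) = (-1.17)·3.19·14 = -52.2522
bd·Var(X) = 4.5·(-4.3)·5 = -96.75
(ad+bc)·Cov(B, X) = (19.386)·6.1 = 118.2546
Cov(D, R) = -52.2522 + (-96.75) + 118.2546 = -30.7476.

Cov(D, R) = -30.7476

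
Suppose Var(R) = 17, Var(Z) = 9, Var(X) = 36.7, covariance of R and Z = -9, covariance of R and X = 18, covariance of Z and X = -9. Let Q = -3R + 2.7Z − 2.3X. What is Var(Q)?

Var(Q) = 918.733

Var(Q) = a²·Var(R) + b²·Var(Z) + c²·Var(X) + 2ab·covariance of R and Z + 2ac·covariance of R and X + 2bc·covariance of Z and X, with a = -3, b = 2.7, c = -2.3.
= 153 + 65.61 + 194.143 + 145.8 + 248.4 + 111.78
= 918.733.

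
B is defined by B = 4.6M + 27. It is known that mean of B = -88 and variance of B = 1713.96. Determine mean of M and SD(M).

mean of M = -25, SD(M) = 9

From B = 4.6M + 27: mean of B = a·mean of M + b, so mean of M = (mean of B − b)/a = (-88 − 27)/4.6 = -25.
SD(B) = √1713.96 = 41.4.
SD(B) = |a|·SD(M), so SD(M) = 41.4/|4.6| = 9.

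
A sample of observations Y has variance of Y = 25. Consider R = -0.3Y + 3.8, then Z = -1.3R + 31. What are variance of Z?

variance of R = (-0.3)²·25 = 2.25.
variance of Z = (-1.3)²·2.25 = 3.8025.

variance of Z = 3.8025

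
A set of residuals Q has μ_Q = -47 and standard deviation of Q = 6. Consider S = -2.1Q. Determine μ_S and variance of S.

μ_S = 98.7, variance of S = 158.76

S = -2.1Q is linear with a = -2.1, b = 0.
μ_S = a·μ_Q + b = (-2.1)·(-47) = 98.7.
variance of Q = 6² = 36.
variance of S = a²·variance of Q = (-2.1)²·36 = 158.76.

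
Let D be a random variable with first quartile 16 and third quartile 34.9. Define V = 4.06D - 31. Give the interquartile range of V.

IQR of D = Q3 − Q1 = 34.9 − 16 = 18.9.
Under V = aD + b, IQR(V) = |a|·IQR(D) = |4.06|·18.9 = 76.734 (shifts cancel; spread scales by |a|).

IQR(V) = 76.734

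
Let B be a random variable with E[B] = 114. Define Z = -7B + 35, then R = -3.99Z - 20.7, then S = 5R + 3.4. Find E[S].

E[S] = 15121.75

E[Z] = (-7)·114 + 35 = -763.
E[R] = (-3.99)·(-763) + (-20.7) = 3023.67.
E[S] = 5·3023.67 + 3.4 = 15121.75.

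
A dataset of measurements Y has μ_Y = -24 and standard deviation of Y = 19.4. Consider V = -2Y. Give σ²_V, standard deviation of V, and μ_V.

V = -2Y is linear with a = -2, b = 0.
σ²_Y = 19.4² = 376.36.
σ²_V = a²·σ²_Y = (-2)²·376.36 = 1505.44.
standard deviation of V = |a|·standard deviation of Y = |-2|·19.4 = 38.8.
μ_V = a·μ_Y + b = (-2)·(-24) = 48.

σ²_V = 1505.44, standard deviation of V = 38.8, μ_V = 48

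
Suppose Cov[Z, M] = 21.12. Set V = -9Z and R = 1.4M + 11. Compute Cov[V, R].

Cov[V, R] = -266.112

Cov[V, R] = a·c·Cov[Z, M] = (-9)·1.4·21.12 = -266.112. Additive constants drop out.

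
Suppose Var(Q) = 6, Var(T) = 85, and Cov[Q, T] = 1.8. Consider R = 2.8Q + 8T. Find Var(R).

Var(R) = 5567.68

Var(R) = a²·Var(Q) + b²·Var(T) + 2ab·Cov[Q, T] with a = 2.8, b = 8.
= 2.8²·6 + 8²·85 + 2·2.8·8·1.8
= 47.04 + 5440 + 80.64 = 5567.68.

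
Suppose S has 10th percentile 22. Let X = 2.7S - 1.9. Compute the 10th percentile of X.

Since a = 2.7 > 0 the transformation is increasing, so the 10th percentile of X = a·(P_{10} of S) + b = 2.7·22 + (-1.9) = 57.5.

10th percentile of X = 57.5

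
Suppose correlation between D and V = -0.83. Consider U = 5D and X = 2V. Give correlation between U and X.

Linear rescalings preserve correlation up to sign; here the slopes 5 and 2 have the same sign, so correlation between U and X = correlation between D and V = -0.83.

correlation between U and X = -0.83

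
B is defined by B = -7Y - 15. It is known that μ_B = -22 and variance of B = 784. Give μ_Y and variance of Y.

From B = -7Y - 15: μ_B = a·μ_Y + b, so μ_Y = (μ_B − b)/a = (-22 − (-15))/(-7) = 1.
variance of B = a²·variance of Y, so variance of Y = 784/(-7)² = 16.

μ_Y = 1, variance of Y = 16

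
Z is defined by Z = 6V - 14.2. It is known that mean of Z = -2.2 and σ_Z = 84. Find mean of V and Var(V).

From Z = 6V - 14.2: mean of Z = a·mean of V + b, so mean of V = (mean of Z − b)/a = (-2.2 − (-14.2))/6 = 2.
Var(Z) = 84² = 7056.
Var(Z) = a²·Var(V), so Var(V) = 7056/6² = 196.

mean of V = 2, Var(V) = 196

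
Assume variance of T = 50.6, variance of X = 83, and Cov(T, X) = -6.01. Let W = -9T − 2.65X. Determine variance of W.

variance of W = 4394.7905

variance of W = a²·variance of T + b²·variance of X + 2ab·Cov(T, X) with a = -9, b = -2.65.
= (-9)²·50.6 + (-2.65)²·83 + 2·(-9)·(-2.65)·(-6.01)
= 4098.6 + 582.8675 + (-286.677) = 4394.7905.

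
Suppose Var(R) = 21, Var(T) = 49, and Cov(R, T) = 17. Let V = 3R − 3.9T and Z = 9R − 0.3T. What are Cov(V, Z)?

Cov(V, Z) = 12.33

By bilinearity, Cov(V, Z) = ac·Var(R) + bd·Var(T) + (ad+bc)·Cov(R, T), with a=3, b=-3.9, c=9, d=-0.3.
ac·Var(R) = 3·9·21 = 567
bd·Var(T) = (-3.9)·(-0.3)·49 = 57.33
(ad+bc)·Cov(R, T) = (-36)·17 = -612
Cov(V, Z) = 567 + 57.33 + (-612) = 12.33.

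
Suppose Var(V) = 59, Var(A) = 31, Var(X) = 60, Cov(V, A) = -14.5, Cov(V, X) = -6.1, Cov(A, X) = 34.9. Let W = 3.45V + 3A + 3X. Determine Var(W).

Var(W) = a²·Var(V) + b²·Var(A) + c²·Var(X) + 2ab·Cov(V, A) + 2ac·Cov(V, X) + 2bc·Cov(A, X), with a = 3.45, b = 3, c = 3.
= 702.2475 + 279 + 540 + (-300.15) + (-126.27) + 628.2
= 1723.0275.

Var(W) = 1723.0275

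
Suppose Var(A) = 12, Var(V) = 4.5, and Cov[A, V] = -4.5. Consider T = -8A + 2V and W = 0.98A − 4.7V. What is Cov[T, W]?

By bilinearity, Cov[T, W] = ac·Var(A) + bd·Var(V) + (ad+bc)·Cov[A, V], with a=-8, b=2, c=0.98, d=-4.7.
ac·Var(A) = (-8)·0.98·12 = -94.08
bd·Var(V) = 2·(-4.7)·4.5 = -42.3
(ad+bc)·Cov[A, V] = (39.56)·(-4.5) = -178.02
Cov[T, W] = -94.08 + (-42.3) + (-178.02) = -314.4.

Cov[T, W] = -314.4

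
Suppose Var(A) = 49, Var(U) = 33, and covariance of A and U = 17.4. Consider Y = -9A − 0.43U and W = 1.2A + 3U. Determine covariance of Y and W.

By bilinearity, covariance of Y and W = ac·Var(A) + bd·Var(U) + (ad+bc)·covariance of A and U, with a=-9, b=-0.43, c=1.2, d=3.
ac·Var(A) = (-9)·1.2·49 = -529.2
bd·Var(U) = (-0.43)·3·33 = -42.57
(ad+bc)·covariance of A and U = (-27.516)·17.4 = -478.7784
covariance of Y and W = -529.2 + (-42.57) + (-478.7784) = -1050.5484.

covariance of Y and W = -1050.5484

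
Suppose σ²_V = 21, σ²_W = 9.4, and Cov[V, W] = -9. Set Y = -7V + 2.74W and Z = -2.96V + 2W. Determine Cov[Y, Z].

Cov[Y, Z] = 685.6256

By bilinearity, Cov[Y, Z] = ac·σ²_V + bd·σ²_W + (ad+bc)·Cov[V, W], with a=-7, b=2.74, c=-2.96, d=2.
ac·σ²_V = (-7)·(-2.96)·21 = 435.12
bd·σ²_W = 2.74·2·9.4 = 51.512
(ad+bc)·Cov[V, W] = (-22.1104)·(-9) = 198.9936
Cov[Y, Z] = 435.12 + 51.512 + 198.9936 = 685.6256.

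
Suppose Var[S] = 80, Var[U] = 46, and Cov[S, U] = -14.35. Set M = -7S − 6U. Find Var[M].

Var[M] = 4370.6

Var[M] = a²·Var[S] + b²·Var[U] + 2ab·Cov[S, U] with a = -7, b = -6.
= (-7)²·80 + (-6)²·46 + 2·(-7)·(-6)·(-14.35)
= 3920 + 1656 + (-1205.4) = 4370.6.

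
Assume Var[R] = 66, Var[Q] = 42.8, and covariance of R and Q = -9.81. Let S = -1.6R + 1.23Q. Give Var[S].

Var[S] = a²·Var[R] + b²·Var[Q] + 2ab·covariance of R and Q with a = -1.6, b = 1.23.
= (-1.6)²·66 + 1.23²·42.8 + 2·(-1.6)·1.23·(-9.81)
= 168.96 + 64.75212 + 38.61216 = 272.32428.

Var[S] = 272.32428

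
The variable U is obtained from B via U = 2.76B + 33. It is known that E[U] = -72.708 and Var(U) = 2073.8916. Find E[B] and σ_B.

E[B] = -38.3, σ_B = 16.5

From U = 2.76B + 33: E[U] = a·E[B] + b, so E[B] = (E[U] − b)/a = (-72.708 − 33)/2.76 = -38.3.
σ_U = √2073.8916 = 45.54.
σ_U = |a|·σ_B, so σ_B = 45.54/|2.76| = 16.5.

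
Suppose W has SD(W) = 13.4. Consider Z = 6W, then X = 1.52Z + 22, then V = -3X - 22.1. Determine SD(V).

SD(V) = 366.624

SD(Z) = |6|·13.4 = 80.4.
SD(X) = |1.52|·80.4 = 122.208.
SD(V) = |-3|·122.208 = 366.624.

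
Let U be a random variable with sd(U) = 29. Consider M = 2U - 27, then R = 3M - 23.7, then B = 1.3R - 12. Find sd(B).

sd(B) = 226.2

sd(M) = |2|·29 = 58.
sd(R) = |3|·58 = 174.
sd(B) = |1.3|·174 = 226.2.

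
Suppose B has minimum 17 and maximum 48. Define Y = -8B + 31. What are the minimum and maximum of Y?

min(Y) = -353, max(Y) = -105

a = -8 < 0, so order reverses: min(Y) = a·max(B)+b = (-8)·48 + 31 = -353; max(Y) = a·min(B)+b = (-8)·17 + 31 = -105.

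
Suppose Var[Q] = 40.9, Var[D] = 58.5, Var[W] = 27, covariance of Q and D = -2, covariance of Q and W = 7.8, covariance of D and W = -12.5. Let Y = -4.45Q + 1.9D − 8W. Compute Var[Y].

Var[Y] = a²·Var[Q] + b²·Var[D] + c²·Var[W] + 2ab·covariance of Q and D + 2ac·covariance of Q and W + 2bc·covariance of D and W, with a = -4.45, b = 1.9, c = -8.
= 809.92225 + 211.185 + 1728 + 33.82 + 555.36 + 380
= 3718.28725.

Var[Y] = 3718.28725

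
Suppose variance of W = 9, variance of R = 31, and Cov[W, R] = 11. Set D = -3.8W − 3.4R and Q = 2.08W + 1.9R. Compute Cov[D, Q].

Cov[D, Q] = -428.608

By bilinearity, Cov[D, Q] = ac·variance of W + bd·variance of R + (ad+bc)·Cov[W, R], with a=-3.8, b=-3.4, c=2.08, d=1.9.
ac·variance of W = (-3.8)·2.08·9 = -71.136
bd·variance of R = (-3.4)·1.9·31 = -200.26
(ad+bc)·Cov[W, R] = (-14.292)·11 = -157.212
Cov[D, Q] = -71.136 + (-200.26) + (-157.212) = -428.608.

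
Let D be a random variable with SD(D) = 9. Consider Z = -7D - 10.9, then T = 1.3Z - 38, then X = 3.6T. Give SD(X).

SD(Z) = |-7|·9 = 63.
SD(T) = |1.3|·63 = 81.9.
SD(X) = |3.6|·81.9 = 294.84.

SD(X) = 294.84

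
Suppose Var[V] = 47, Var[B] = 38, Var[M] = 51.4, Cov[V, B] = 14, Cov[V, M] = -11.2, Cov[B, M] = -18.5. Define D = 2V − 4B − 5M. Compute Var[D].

Var[D] = 1341

Var[D] = a²·Var[V] + b²·Var[B] + c²·Var[M] + 2ab·Cov[V, B] + 2ac·Cov[V, M] + 2bc·Cov[B, M], with a = 2, b = -4, c = -5.
= 188 + 608 + 1285 + (-224) + 224 + (-740)
= 1341.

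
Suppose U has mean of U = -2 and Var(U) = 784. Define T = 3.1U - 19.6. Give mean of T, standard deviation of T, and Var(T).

mean of T = -25.8, standard deviation of T = 86.8, Var(T) = 7534.24

T = 3.1U - 19.6 is linear with a = 3.1, b = -19.6.
mean of T = a·mean of U + b = 3.1·(-2) + (-19.6) = -25.8.
standard deviation of U = √784 = 28.
standard deviation of T = |a|·standard deviation of U = |3.1|·28 = 86.8.
Var(T) = a²·Var(U) = 3.1²·784 = 7534.24 (the additive constant -19.6 does not affect variance).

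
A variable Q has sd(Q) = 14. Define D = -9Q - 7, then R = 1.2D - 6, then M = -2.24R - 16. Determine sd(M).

sd(M) = 338.688

sd(D) = |-9|·14 = 126.
sd(R) = |1.2|·126 = 151.2.
sd(M) = |-2.24|·151.2 = 338.688.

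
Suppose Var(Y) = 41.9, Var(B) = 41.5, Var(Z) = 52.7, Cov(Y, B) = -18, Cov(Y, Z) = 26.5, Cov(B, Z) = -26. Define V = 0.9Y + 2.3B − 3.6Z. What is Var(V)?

Var(V) = a²·Var(Y) + b²·Var(B) + c²·Var(Z) + 2ab·Cov(Y, B) + 2ac·Cov(Y, Z) + 2bc·Cov(B, Z), with a = 0.9, b = 2.3, c = -3.6.
= 33.939 + 219.535 + 682.992 + (-74.52) + (-171.72) + 430.56
= 1120.786.

Var(V) = 1120.786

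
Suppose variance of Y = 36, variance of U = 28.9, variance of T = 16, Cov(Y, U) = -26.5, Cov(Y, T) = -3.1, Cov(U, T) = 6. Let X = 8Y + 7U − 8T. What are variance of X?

variance of X = a²·variance of Y + b²·variance of U + c²·variance of T + 2ab·Cov(Y, U) + 2ac·Cov(Y, T) + 2bc·Cov(U, T), with a = 8, b = 7, c = -8.
= 2304 + 1416.1 + 1024 + (-2968) + 396.8 + (-672)
= 1500.9.

variance of X = 1500.9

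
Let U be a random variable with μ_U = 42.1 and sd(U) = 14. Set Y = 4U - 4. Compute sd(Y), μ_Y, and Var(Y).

sd(Y) = 56, μ_Y = 164.4, Var(Y) = 3136

Y = 4U - 4 is linear with a = 4, b = -4.
sd(Y) = |a|·sd(U) = |4|·14 = 56.
μ_Y = a·μ_U + b = 4·42.1 + (-4) = 164.4.
Var(U) = 14² = 196.
Var(Y) = a²·Var(U) = 4²·196 = 3136 (the additive constant -4 does not affect variance).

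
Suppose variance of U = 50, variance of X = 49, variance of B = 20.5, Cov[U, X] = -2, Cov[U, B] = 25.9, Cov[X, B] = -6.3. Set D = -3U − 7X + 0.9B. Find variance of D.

variance of D = a²·variance of U + b²·variance of X + c²·variance of B + 2ab·Cov[U, X] + 2ac·Cov[U, B] + 2bc·Cov[X, B], with a = -3, b = -7, c = 0.9.
= 450 + 2401 + 16.605 + (-84) + (-139.86) + 79.38
= 2723.125.

variance of D = 2723.125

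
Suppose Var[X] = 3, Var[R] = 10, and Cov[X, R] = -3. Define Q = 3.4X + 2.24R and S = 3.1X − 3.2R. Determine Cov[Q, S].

By bilinearity, Cov[Q, S] = ac·Var[X] + bd·Var[R] + (ad+bc)·Cov[X, R], with a=3.4, b=2.24, c=3.1, d=-3.2.
ac·Var[X] = 3.4·3.1·3 = 31.62
bd·Var[R] = 2.24·(-3.2)·10 = -71.68
(ad+bc)·Cov[X, R] = (-3.936)·(-3) = 11.808
Cov[Q, S] = 31.62 + (-71.68) + 11.808 = -28.252.

Cov[Q, S] = -28.252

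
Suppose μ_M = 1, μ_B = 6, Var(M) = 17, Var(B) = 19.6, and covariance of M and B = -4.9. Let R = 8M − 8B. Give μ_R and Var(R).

μ_R = -40, Var(R) = 2969.6

μ_R = 8·μ_M + (-8)·μ_B = 8·1 + (-8)·6 = -40.
Var(R) = a²·Var(M) + b²·Var(B) + 2ab·covariance of M and B with a = 8, b = -8.
= 8²·17 + (-8)²·19.6 + 2·8·(-8)·(-4.9)
= 1088 + 1254.4 + 627.2 = 2969.6.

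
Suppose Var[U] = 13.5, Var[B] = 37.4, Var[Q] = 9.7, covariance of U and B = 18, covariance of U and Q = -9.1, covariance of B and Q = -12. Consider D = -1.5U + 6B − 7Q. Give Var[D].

Var[D] = a²·Var[U] + b²·Var[B] + c²·Var[Q] + 2ab·covariance of U and B + 2ac·covariance of U and Q + 2bc·covariance of B and Q, with a = -1.5, b = 6, c = -7.
= 30.375 + 1346.4 + 475.3 + (-324) + (-191.1) + 1008
= 2344.975.

Var[D] = 2344.975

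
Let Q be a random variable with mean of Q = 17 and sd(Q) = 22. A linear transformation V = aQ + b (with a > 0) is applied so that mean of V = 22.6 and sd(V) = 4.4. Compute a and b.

sd(V) = a·sd(Q) (a > 0), so a = 4.4/22 = 0.2.
mean of V = a·mean of Q + b, so b = 22.6 − 0.2·17 = 19.2.

a = 0.2, b = 19.2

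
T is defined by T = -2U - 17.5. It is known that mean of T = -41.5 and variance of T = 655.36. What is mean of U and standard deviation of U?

mean of U = 12, standard deviation of U = 12.8

From T = -2U - 17.5: mean of T = a·mean of U + b, so mean of U = (mean of T − b)/a = (-41.5 − (-17.5))/(-2) = 12.
standard deviation of T = √655.36 = 25.6.
standard deviation of T = |a|·standard deviation of U, so standard deviation of U = 25.6/|-2| = 12.8.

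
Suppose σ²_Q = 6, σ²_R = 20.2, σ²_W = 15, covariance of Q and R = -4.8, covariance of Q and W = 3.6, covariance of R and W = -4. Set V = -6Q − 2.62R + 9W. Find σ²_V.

σ²_V = a²·σ²_Q + b²·σ²_R + c²·σ²_W + 2ab·covariance of Q and R + 2ac·covariance of Q and W + 2bc·covariance of R and W, with a = -6, b = -2.62, c = 9.
= 216 + 138.66088 + 1215 + (-150.912) + (-388.8) + 188.64
= 1218.58888.

σ²_V = 1218.58888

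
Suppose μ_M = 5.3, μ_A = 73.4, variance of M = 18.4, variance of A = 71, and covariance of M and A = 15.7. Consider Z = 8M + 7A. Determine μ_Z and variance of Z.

μ_Z = 556.2, variance of Z = 6415

μ_Z = 8·μ_M + 7·μ_A = 8·5.3 + 7·73.4 = 556.2.
variance of Z = a²·variance of M + b²·variance of A + 2ab·covariance of M and A with a = 8, b = 7.
= 8²·18.4 + 7²·71 + 2·8·7·15.7
= 1177.6 + 3479 + 1758.4 = 6415.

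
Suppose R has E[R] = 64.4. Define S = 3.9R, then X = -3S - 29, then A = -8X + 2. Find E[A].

E[A] = 6261.84

E[S] = 3.9·64.4 = 251.16.
E[X] = (-3)·251.16 + (-29) = -782.48.
E[A] = (-8)·(-782.48) + 2 = 6261.84.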